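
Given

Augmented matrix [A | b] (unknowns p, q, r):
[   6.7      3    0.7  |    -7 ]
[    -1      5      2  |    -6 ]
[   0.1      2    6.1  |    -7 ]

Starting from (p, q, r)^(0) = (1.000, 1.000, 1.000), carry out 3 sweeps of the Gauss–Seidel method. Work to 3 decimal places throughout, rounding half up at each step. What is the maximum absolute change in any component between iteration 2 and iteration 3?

Iteration 1:
  p = (-7 - (3)·1.000 - (0.7)·1.000) / (6.7) = -1.597
  q = (-6 - (-1)·-1.597 - (2)·1.000) / (5) = -1.919
  r = (-7 - (0.1)·-1.597 - (2)·-1.919) / (6.1) = -0.492
Iteration 2:
  p = (-7 - (3)·-1.919 - (0.7)·-0.492) / (6.7) = -0.134
  q = (-6 - (-1)·-0.134 - (2)·-0.492) / (5) = -1.030
  r = (-7 - (0.1)·-0.134 - (2)·-1.030) / (6.1) = -0.808
Iteration 3:
  p = (-7 - (3)·-1.030 - (0.7)·-0.808) / (6.7) = -0.499
  q = (-6 - (-1)·-0.499 - (2)·-0.808) / (5) = -0.977
  r = (-7 - (0.1)·-0.499 - (2)·-0.977) / (6.1) = -0.819
Change: (-0.365, 0.053, -0.011) → max |·| = 0.365

0.365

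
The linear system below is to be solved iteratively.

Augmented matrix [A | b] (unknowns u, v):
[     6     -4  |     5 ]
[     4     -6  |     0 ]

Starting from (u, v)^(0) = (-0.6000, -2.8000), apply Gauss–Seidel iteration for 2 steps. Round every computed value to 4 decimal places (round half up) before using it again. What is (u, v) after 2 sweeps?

(0.3741, 0.2494)

Iteration 1:
  u = (5 - (-4)·-2.8000) / (6) = -1.0333
  v = (0 - (4)·-1.0333) / (-6) = -0.6889
Iteration 2:
  u = (5 - (-4)·-0.6889) / (6) = 0.3741
  v = (0 - (4)·0.3741) / (-6) = 0.2494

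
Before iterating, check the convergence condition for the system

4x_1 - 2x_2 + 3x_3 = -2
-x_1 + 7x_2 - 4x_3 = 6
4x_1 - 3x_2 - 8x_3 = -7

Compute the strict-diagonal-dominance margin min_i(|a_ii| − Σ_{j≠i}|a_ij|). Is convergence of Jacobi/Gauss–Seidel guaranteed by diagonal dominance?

row 1: |4| − (2+3) = -1
row 2: |7| − (1+4) = 2
row 3: |-8| − (4+3) = 1
minimum over rows = -1 → not strictly diagonally dominant

-1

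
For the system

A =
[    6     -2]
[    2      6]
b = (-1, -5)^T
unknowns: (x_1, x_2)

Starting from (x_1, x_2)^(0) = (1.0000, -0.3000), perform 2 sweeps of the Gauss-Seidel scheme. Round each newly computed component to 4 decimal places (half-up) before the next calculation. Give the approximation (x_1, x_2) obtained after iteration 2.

Iteration 1:
  x_1 = (-1 - (-2)·-0.3000) / (6) = -0.2667
  x_2 = (-5 - (2)·-0.2667) / (6) = -0.7444
Iteration 2:
  x_1 = (-1 - (-2)·-0.7444) / (6) = -0.4148
  x_2 = (-5 - (2)·-0.4148) / (6) = -0.6951

(-0.4148, -0.6951)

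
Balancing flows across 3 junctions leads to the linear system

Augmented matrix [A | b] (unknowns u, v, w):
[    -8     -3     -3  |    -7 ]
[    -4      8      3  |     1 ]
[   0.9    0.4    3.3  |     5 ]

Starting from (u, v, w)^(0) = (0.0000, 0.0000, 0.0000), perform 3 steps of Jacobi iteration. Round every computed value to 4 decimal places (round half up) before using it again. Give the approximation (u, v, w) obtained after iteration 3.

(0.4041, -0.2181, 1.4450)

Iteration 1:
  u = (-7 - (-3)·0.0000 - (-3)·0.0000) / (-8) = 0.8750
  v = (1 - (-4)·0.0000 - (3)·0.0000) / (8) = 0.1250
  w = (5 - (0.9)·0.0000 - (0.4)·0.0000) / (3.3) = 1.5152
Iteration 2:
  u = (-7 - (-3)·0.1250 - (-3)·1.5152) / (-8) = 0.2599
  v = (1 - (-4)·0.8750 - (3)·1.5152) / (8) = -0.0057
  w = (5 - (0.9)·0.8750 - (0.4)·0.1250) / (3.3) = 1.2614
Iteration 3:
  u = (-7 - (-3)·-0.0057 - (-3)·1.2614) / (-8) = 0.4041
  v = (1 - (-4)·0.2599 - (3)·1.2614) / (8) = -0.2181
  w = (5 - (0.9)·0.2599 - (0.4)·-0.0057) / (3.3) = 1.4450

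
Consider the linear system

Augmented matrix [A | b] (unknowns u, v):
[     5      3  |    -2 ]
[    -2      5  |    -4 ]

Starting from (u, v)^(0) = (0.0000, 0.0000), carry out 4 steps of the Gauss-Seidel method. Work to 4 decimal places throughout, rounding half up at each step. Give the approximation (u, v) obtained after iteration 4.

(0.0709, -0.7716)

Iteration 1:
  u = (-2 - (3)·0.0000) / (5) = -0.4000
  v = (-4 - (-2)·-0.4000) / (5) = -0.9600
Iteration 2:
  u = (-2 - (3)·-0.9600) / (5) = 0.1760
  v = (-4 - (-2)·0.1760) / (5) = -0.7296
Iteration 3:
  u = (-2 - (3)·-0.7296) / (5) = 0.0378
  v = (-4 - (-2)·0.0378) / (5) = -0.7849
Iteration 4:
  u = (-2 - (3)·-0.7849) / (5) = 0.0709
  v = (-4 - (-2)·0.0709) / (5) = -0.7716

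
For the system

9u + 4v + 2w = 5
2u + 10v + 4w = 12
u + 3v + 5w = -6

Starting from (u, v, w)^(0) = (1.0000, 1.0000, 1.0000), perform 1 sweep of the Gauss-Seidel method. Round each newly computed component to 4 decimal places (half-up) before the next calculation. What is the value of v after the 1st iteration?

0.8222

Iteration 1:
  u = (5 - (4)·1.0000 - (2)·1.0000) / (9) = -0.1111
  v = (12 - (2)·-0.1111 - (4)·1.0000) / (10) = 0.8222
  w = (-6 - (1)·-0.1111 - (3)·0.8222) / (5) = -1.6711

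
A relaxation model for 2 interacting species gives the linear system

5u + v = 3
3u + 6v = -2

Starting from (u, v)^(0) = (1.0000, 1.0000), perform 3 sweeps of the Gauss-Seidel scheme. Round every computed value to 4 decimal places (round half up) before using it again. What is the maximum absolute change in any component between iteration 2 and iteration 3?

Iteration 1:
  u = (3 - (1)·1.0000) / (5) = 0.4000
  v = (-2 - (3)·0.4000) / (6) = -0.5333
Iteration 2:
  u = (3 - (1)·-0.5333) / (5) = 0.7067
  v = (-2 - (3)·0.7067) / (6) = -0.6867
Iteration 3:
  u = (3 - (1)·-0.6867) / (5) = 0.7373
  v = (-2 - (3)·0.7373) / (6) = -0.7020
Change: (0.0306, -0.0153) → max |·| = 0.0306

0.0306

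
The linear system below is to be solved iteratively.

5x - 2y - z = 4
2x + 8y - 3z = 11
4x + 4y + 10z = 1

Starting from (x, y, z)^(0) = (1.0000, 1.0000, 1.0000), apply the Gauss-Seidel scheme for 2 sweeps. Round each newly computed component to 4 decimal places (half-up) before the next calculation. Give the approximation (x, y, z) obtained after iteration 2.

Iteration 1:
  x = (4 - (-2)·1.0000 - (-1)·1.0000) / (5) = 1.4000
  y = (11 - (2)·1.4000 - (-3)·1.0000) / (8) = 1.4000
  z = (1 - (4)·1.4000 - (4)·1.4000) / (10) = -1.0200
Iteration 2:
  x = (4 - (-2)·1.4000 - (-1)·-1.0200) / (5) = 1.1560
  y = (11 - (2)·1.1560 - (-3)·-1.0200) / (8) = 0.7035
  z = (1 - (4)·1.1560 - (4)·0.7035) / (10) = -0.6438

(1.1560, 0.7035, -0.6438)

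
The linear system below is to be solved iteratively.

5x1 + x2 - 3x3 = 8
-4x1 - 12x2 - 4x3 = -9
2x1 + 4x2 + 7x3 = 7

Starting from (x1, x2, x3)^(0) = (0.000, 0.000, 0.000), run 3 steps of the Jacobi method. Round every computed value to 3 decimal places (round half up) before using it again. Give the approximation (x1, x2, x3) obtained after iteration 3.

Iteration 1:
  x1 = (8 - (1)·0.000 - (-3)·0.000) / (5) = 1.600
  x2 = (-9 - (-4)·0.000 - (-4)·0.000) / (-12) = 0.750
  x3 = (7 - (2)·0.000 - (4)·0.000) / (7) = 1.000
Iteration 2:
  x1 = (8 - (1)·0.750 - (-3)·1.000) / (5) = 2.050
  x2 = (-9 - (-4)·1.600 - (-4)·1.000) / (-12) = -0.117
  x3 = (7 - (2)·1.600 - (4)·0.750) / (7) = 0.114
Iteration 3:
  x1 = (8 - (1)·-0.117 - (-3)·0.114) / (5) = 1.692
  x2 = (-9 - (-4)·2.050 - (-4)·0.114) / (-12) = 0.029
  x3 = (7 - (2)·2.050 - (4)·-0.117) / (7) = 0.481

(1.692, 0.029, 0.481)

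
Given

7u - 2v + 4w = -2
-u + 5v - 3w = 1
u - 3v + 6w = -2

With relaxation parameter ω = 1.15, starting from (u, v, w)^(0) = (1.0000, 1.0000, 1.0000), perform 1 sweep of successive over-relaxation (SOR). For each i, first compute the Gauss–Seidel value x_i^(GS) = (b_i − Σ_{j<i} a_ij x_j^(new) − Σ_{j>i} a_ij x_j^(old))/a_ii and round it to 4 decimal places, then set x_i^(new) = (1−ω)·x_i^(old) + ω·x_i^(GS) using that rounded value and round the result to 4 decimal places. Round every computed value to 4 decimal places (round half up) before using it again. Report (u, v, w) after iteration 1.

(-0.8071, 0.5844, -0.0426)

Iteration 1:
  u: GS value = (-2 - (-2)·1.0000 - (4)·1.0000) / (7) = -0.5714;  u ← (1−ω)·1.0000 + ω·-0.5714 = -0.8071
  v: GS value = (1 - (-1)·-0.8071 - (-3)·1.0000) / (5) = 0.6386;  v ← (1−ω)·1.0000 + ω·0.6386 = 0.5844
  w: GS value = (-2 - (1)·-0.8071 - (-3)·0.5844) / (6) = 0.0934;  w ← (1−ω)·1.0000 + ω·0.0934 = -0.0426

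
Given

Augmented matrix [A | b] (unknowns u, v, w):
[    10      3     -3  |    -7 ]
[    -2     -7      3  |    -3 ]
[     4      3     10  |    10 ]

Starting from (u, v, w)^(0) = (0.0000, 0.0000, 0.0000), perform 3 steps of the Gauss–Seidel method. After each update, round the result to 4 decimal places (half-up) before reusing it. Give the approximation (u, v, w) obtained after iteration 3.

Iteration 1:
  u = (-7 - (3)·0.0000 - (-3)·0.0000) / (10) = -0.7000
  v = (-3 - (-2)·-0.7000 - (3)·0.0000) / (-7) = 0.6286
  w = (10 - (4)·-0.7000 - (3)·0.6286) / (10) = 1.0914
Iteration 2:
  u = (-7 - (3)·0.6286 - (-3)·1.0914) / (10) = -0.5612
  v = (-3 - (-2)·-0.5612 - (3)·1.0914) / (-7) = 1.0567
  w = (10 - (4)·-0.5612 - (3)·1.0567) / (10) = 0.9075
Iteration 3:
  u = (-7 - (3)·1.0567 - (-3)·0.9075) / (10) = -0.7448
  v = (-3 - (-2)·-0.7448 - (3)·0.9075) / (-7) = 1.0303
  w = (10 - (4)·-0.7448 - (3)·1.0303) / (10) = 0.9888

(-0.7448, 1.0303, 0.9888)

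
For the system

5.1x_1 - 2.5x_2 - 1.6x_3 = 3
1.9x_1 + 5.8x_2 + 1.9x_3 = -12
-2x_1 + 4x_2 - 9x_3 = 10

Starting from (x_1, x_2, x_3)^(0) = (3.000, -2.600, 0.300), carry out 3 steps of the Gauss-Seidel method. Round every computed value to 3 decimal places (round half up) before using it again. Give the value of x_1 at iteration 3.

-0.415

Iteration 1:
  x_1 = (3 - (-2.5)·-2.600 - (-1.6)·0.300) / (5.1) = -0.592
  x_2 = (-12 - (1.9)·-0.592 - (1.9)·0.300) / (5.8) = -1.973
  x_3 = (10 - (-2)·-0.592 - (4)·-1.973) / (-9) = -1.856
Iteration 2:
  x_1 = (3 - (-2.5)·-1.973 - (-1.6)·-1.856) / (5.1) = -0.961
  x_2 = (-12 - (1.9)·-0.961 - (1.9)·-1.856) / (5.8) = -1.146
  x_3 = (10 - (-2)·-0.961 - (4)·-1.146) / (-9) = -1.407
Iteration 3:
  x_1 = (3 - (-2.5)·-1.146 - (-1.6)·-1.407) / (5.1) = -0.415
  x_2 = (-12 - (1.9)·-0.415 - (1.9)·-1.407) / (5.8) = -1.472
  x_3 = (10 - (-2)·-0.415 - (4)·-1.472) / (-9) = -1.673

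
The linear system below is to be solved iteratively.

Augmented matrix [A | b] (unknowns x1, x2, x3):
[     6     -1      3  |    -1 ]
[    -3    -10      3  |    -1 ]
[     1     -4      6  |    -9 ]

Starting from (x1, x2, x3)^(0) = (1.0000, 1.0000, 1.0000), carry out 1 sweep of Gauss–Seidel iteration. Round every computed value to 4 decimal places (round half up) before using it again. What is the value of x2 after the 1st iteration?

Iteration 1:
  x1 = (-1 - (-1)·1.0000 - (3)·1.0000) / (6) = -0.5000
  x2 = (-1 - (-3)·-0.5000 - (3)·1.0000) / (-10) = 0.5500
  x3 = (-9 - (1)·-0.5000 - (-4)·0.5500) / (6) = -1.0500

0.5500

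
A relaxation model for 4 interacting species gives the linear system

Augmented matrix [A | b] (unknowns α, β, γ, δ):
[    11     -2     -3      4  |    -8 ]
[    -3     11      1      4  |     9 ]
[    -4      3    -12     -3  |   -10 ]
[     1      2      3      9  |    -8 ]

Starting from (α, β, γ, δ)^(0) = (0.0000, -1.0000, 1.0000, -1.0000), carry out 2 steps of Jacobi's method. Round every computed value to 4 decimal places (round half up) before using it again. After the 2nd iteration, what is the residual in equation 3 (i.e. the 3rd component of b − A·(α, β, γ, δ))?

Iteration 1:
  α = (-8 - (-2)·-1.0000 - (-3)·1.0000 - (4)·-1.0000) / (11) = -0.2727
  β = (9 - (-3)·0.0000 - (1)·1.0000 - (4)·-1.0000) / (11) = 1.0909
  γ = (-10 - (-4)·0.0000 - (3)·-1.0000 - (-3)·-1.0000) / (-12) = 0.8333
  δ = (-8 - (1)·0.0000 - (2)·-1.0000 - (3)·1.0000) / (9) = -1.0000
Iteration 2:
  α = (-8 - (-2)·1.0909 - (-3)·0.8333 - (4)·-1.0000) / (11) = 0.0620
  β = (9 - (-3)·-0.2727 - (1)·0.8333 - (4)·-1.0000) / (11) = 1.0317
  γ = (-10 - (-4)·-0.2727 - (3)·1.0909 - (-3)·-1.0000) / (-12) = 1.4470
  δ = (-8 - (1)·-0.2727 - (2)·1.0909 - (3)·0.8333) / (9) = -1.3788
Residual b − A·x = (3.2376, 1.9055, 0.3805, -2.0572)

0.3805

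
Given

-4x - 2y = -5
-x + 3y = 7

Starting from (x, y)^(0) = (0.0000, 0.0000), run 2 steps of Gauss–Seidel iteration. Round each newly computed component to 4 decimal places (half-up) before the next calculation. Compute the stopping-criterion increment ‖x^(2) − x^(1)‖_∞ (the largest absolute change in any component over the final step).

Iteration 1:
  x = (-5 - (-2)·0.0000) / (-4) = 1.2500
  y = (7 - (-1)·1.2500) / (3) = 2.7500
Iteration 2:
  x = (-5 - (-2)·2.7500) / (-4) = -0.1250
  y = (7 - (-1)·-0.1250) / (3) = 2.2917
Change: (-1.3750, -0.4583) → max |·| = 1.3750

1.3750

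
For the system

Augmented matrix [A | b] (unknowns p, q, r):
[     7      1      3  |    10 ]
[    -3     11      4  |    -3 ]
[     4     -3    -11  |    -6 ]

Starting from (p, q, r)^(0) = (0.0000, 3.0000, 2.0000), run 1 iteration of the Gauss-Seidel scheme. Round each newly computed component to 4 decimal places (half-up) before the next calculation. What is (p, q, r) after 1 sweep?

Iteration 1:
  p = (10 - (1)·3.0000 - (3)·2.0000) / (7) = 0.1429
  q = (-3 - (-3)·0.1429 - (4)·2.0000) / (11) = -0.9610
  r = (-6 - (4)·0.1429 - (-3)·-0.9610) / (-11) = 0.8595

(0.1429, -0.9610, 0.8595)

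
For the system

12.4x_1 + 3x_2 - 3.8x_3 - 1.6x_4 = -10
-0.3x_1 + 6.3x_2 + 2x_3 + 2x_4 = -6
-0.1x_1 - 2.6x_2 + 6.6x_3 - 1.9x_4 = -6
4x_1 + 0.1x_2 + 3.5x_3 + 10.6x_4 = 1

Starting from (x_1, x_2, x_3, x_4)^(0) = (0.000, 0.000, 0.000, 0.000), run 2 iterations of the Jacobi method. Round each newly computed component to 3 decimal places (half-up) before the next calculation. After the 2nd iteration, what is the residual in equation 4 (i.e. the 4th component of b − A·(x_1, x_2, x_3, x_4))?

Iteration 1:
  x_1 = (-10 - (3)·0.000 - (-3.8)·0.000 - (-1.6)·0.000) / (12.4) = -0.806
  x_2 = (-6 - (-0.3)·0.000 - (2)·0.000 - (2)·0.000) / (6.3) = -0.952
  x_3 = (-6 - (-0.1)·0.000 - (-2.6)·0.000 - (-1.9)·0.000) / (6.6) = -0.909
  x_4 = (1 - (4)·0.000 - (0.1)·0.000 - (3.5)·0.000) / (10.6) = 0.094
Iteration 2:
  x_1 = (-10 - (3)·-0.952 - (-3.8)·-0.909 - (-1.6)·0.094) / (12.4) = -0.843
  x_2 = (-6 - (-0.3)·-0.806 - (2)·-0.909 - (2)·0.094) / (6.3) = -0.732
  x_3 = (-6 - (-0.1)·-0.806 - (-2.6)·-0.952 - (-1.9)·0.094) / (6.6) = -1.269
  x_4 = (1 - (4)·-0.806 - (0.1)·-0.952 - (3.5)·-0.909) / (10.6) = 0.708
Residual b − A·x = (-1.040, -0.519, 1.733, 1.382)

1.382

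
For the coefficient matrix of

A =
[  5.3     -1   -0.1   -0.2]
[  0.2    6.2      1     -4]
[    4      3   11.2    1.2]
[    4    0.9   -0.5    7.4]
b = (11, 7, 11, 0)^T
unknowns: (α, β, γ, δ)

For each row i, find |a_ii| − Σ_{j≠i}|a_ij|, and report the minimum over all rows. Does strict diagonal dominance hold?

1

row 1: |5.3| − (1+0.1+0.2) = 4
row 2: |6.2| − (0.2+1+4) = 1
row 3: |11.2| − (4+3+1.2) = 3
row 4: |7.4| − (4+0.9+0.5) = 2
minimum over rows = 1 → strictly diagonally dominant (convergence guaranteed)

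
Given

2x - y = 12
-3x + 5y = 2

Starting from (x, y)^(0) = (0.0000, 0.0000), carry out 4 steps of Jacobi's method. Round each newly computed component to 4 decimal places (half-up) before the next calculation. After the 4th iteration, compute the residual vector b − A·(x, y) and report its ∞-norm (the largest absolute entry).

1.0800

Iteration 1:
  x = (12 - (-1)·0.0000) / (2) = 6.0000
  y = (2 - (-3)·0.0000) / (5) = 0.4000
Iteration 2:
  x = (12 - (-1)·0.4000) / (2) = 6.2000
  y = (2 - (-3)·6.0000) / (5) = 4.0000
Iteration 3:
  x = (12 - (-1)·4.0000) / (2) = 8.0000
  y = (2 - (-3)·6.2000) / (5) = 4.1200
Iteration 4:
  x = (12 - (-1)·4.1200) / (2) = 8.0600
  y = (2 - (-3)·8.0000) / (5) = 5.2000
Residual b − A·x = (1.0800, 0.1800); ∞-norm = 1.0800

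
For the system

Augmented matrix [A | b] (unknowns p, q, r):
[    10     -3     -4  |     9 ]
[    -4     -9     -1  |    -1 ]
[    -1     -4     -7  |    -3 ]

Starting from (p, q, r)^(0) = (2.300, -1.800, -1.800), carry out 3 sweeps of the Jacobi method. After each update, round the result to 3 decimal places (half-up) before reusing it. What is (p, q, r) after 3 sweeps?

(1.298, -0.493, 0.183)

Iteration 1:
  p = (9 - (-3)·-1.800 - (-4)·-1.800) / (10) = -0.360
  q = (-1 - (-4)·2.300 - (-1)·-1.800) / (-9) = -0.711
  r = (-3 - (-1)·2.300 - (-4)·-1.800) / (-7) = 1.129
Iteration 2:
  p = (9 - (-3)·-0.711 - (-4)·1.129) / (10) = 1.138
  q = (-1 - (-4)·-0.360 - (-1)·1.129) / (-9) = 0.146
  r = (-3 - (-1)·-0.360 - (-4)·-0.711) / (-7) = 0.886
Iteration 3:
  p = (9 - (-3)·0.146 - (-4)·0.886) / (10) = 1.298
  q = (-1 - (-4)·1.138 - (-1)·0.886) / (-9) = -0.493
  r = (-3 - (-1)·1.138 - (-4)·0.146) / (-7) = 0.183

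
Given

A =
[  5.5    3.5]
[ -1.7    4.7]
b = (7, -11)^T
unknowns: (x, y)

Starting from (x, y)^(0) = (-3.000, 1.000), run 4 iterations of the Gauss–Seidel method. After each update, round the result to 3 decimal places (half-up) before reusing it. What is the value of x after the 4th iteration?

2.265

Iteration 1:
  x = (7 - (3.5)·1.000) / (5.5) = 0.636
  y = (-11 - (-1.7)·0.636) / (4.7) = -2.110
Iteration 2:
  x = (7 - (3.5)·-2.110) / (5.5) = 2.615
  y = (-11 - (-1.7)·2.615) / (4.7) = -1.395
Iteration 3:
  x = (7 - (3.5)·-1.395) / (5.5) = 2.160
  y = (-11 - (-1.7)·2.160) / (4.7) = -1.559
Iteration 4:
  x = (7 - (3.5)·-1.559) / (5.5) = 2.265
  y = (-11 - (-1.7)·2.265) / (4.7) = -1.521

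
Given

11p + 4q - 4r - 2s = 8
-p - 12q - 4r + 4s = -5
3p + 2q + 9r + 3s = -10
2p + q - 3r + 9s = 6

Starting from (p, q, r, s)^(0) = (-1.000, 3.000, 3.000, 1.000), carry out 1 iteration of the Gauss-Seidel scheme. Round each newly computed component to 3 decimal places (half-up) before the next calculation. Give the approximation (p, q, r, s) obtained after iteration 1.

(0.909, -0.326, -1.675, -0.057)

Iteration 1:
  p = (8 - (4)·3.000 - (-4)·3.000 - (-2)·1.000) / (11) = 0.909
  q = (-5 - (-1)·0.909 - (-4)·3.000 - (4)·1.000) / (-12) = -0.326
  r = (-10 - (3)·0.909 - (2)·-0.326 - (3)·1.000) / (9) = -1.675
  s = (6 - (2)·0.909 - (1)·-0.326 - (-3)·-1.675) / (9) = -0.057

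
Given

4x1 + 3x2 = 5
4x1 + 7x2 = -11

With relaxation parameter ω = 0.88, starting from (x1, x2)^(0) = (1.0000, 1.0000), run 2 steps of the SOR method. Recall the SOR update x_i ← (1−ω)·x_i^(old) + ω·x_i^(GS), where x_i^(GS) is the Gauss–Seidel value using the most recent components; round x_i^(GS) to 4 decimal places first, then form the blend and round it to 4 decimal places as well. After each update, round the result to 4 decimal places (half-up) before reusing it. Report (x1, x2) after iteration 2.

(2.1865, -2.6677)

Iteration 1:
  x1: GS value = (5 - (3)·1.0000) / (4) = 0.5000;  x1 ← (1−ω)·1.0000 + ω·0.5000 = 0.5600
  x2: GS value = (-11 - (4)·0.5600) / (7) = -1.8914;  x2 ← (1−ω)·1.0000 + ω·-1.8914 = -1.5444
Iteration 2:
  x1: GS value = (5 - (3)·-1.5444) / (4) = 2.4083;  x1 ← (1−ω)·0.5600 + ω·2.4083 = 2.1865
  x2: GS value = (-11 - (4)·2.1865) / (7) = -2.8209;  x2 ← (1−ω)·-1.5444 + ω·-2.8209 = -2.6677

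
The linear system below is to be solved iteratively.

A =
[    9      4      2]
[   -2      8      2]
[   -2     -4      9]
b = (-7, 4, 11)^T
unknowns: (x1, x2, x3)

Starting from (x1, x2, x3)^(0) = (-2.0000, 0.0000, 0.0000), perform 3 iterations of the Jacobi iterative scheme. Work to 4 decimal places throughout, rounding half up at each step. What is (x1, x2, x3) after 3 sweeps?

Iteration 1:
  x1 = (-7 - (4)·0.0000 - (2)·0.0000) / (9) = -0.7778
  x2 = (4 - (-2)·-2.0000 - (2)·0.0000) / (8) = 0.0000
  x3 = (11 - (-2)·-2.0000 - (-4)·0.0000) / (9) = 0.7778
Iteration 2:
  x1 = (-7 - (4)·0.0000 - (2)·0.7778) / (9) = -0.9506
  x2 = (4 - (-2)·-0.7778 - (2)·0.7778) / (8) = 0.1111
  x3 = (11 - (-2)·-0.7778 - (-4)·0.0000) / (9) = 1.0494
Iteration 3:
  x1 = (-7 - (4)·0.1111 - (2)·1.0494) / (9) = -1.0604
  x2 = (4 - (-2)·-0.9506 - (2)·1.0494) / (8) = 0.0000
  x3 = (11 - (-2)·-0.9506 - (-4)·0.1111) / (9) = 1.0604

(-1.0604, 0.0000, 1.0604)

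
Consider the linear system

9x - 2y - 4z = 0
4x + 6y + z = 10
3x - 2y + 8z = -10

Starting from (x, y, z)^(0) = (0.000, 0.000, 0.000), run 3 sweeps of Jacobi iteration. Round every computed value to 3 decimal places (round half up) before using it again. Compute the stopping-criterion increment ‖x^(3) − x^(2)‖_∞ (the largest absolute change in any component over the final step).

Iteration 1:
  x = (0 - (-2)·0.000 - (-4)·0.000) / (9) = 0.000
  y = (10 - (4)·0.000 - (1)·0.000) / (6) = 1.667
  z = (-10 - (3)·0.000 - (-2)·0.000) / (8) = -1.250
Iteration 2:
  x = (0 - (-2)·1.667 - (-4)·-1.250) / (9) = -0.185
  y = (10 - (4)·0.000 - (1)·-1.250) / (6) = 1.875
  z = (-10 - (3)·0.000 - (-2)·1.667) / (8) = -0.833
Iteration 3:
  x = (0 - (-2)·1.875 - (-4)·-0.833) / (9) = 0.046
  y = (10 - (4)·-0.185 - (1)·-0.833) / (6) = 1.929
  z = (-10 - (3)·-0.185 - (-2)·1.875) / (8) = -0.712
Change: (0.231, 0.054, 0.121) → max |·| = 0.231

0.231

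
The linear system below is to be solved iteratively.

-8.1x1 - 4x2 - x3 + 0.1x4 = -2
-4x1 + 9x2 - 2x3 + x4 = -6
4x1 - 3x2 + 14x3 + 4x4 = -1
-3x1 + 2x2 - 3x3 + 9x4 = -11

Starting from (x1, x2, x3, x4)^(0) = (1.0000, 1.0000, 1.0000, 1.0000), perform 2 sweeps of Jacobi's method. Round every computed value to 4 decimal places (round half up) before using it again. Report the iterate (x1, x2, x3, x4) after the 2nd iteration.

Iteration 1:
  x1 = (-2 - (-4)·1.0000 - (-1)·1.0000 - (0.1)·1.0000) / (-8.1) = -0.3580
  x2 = (-6 - (-4)·1.0000 - (-2)·1.0000 - (1)·1.0000) / (9) = -0.1111
  x3 = (-1 - (4)·1.0000 - (-3)·1.0000 - (4)·1.0000) / (14) = -0.4286
  x4 = (-11 - (-3)·1.0000 - (2)·1.0000 - (-3)·1.0000) / (9) = -0.7778
Iteration 2:
  x1 = (-2 - (-4)·-0.1111 - (-1)·-0.4286 - (0.1)·-0.7778) / (-8.1) = 0.3451
  x2 = (-6 - (-4)·-0.3580 - (-2)·-0.4286 - (1)·-0.7778) / (9) = -0.8346
  x3 = (-1 - (4)·-0.3580 - (-3)·-0.1111 - (4)·-0.7778) / (14) = 0.2293
  x4 = (-11 - (-3)·-0.3580 - (2)·-0.1111 - (-3)·-0.4286) / (9) = -1.4597

(0.3451, -0.8346, 0.2293, -1.4597)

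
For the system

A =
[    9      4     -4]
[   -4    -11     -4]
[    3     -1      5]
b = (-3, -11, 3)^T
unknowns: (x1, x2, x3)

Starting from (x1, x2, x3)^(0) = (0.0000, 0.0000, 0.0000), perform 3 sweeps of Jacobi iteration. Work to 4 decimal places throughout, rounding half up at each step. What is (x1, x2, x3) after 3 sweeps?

Iteration 1:
  x1 = (-3 - (4)·0.0000 - (-4)·0.0000) / (9) = -0.3333
  x2 = (-11 - (-4)·0.0000 - (-4)·0.0000) / (-11) = 1.0000
  x3 = (3 - (3)·0.0000 - (-1)·0.0000) / (5) = 0.6000
Iteration 2:
  x1 = (-3 - (4)·1.0000 - (-4)·0.6000) / (9) = -0.5111
  x2 = (-11 - (-4)·-0.3333 - (-4)·0.6000) / (-11) = 0.9030
  x3 = (3 - (3)·-0.3333 - (-1)·1.0000) / (5) = 1.0000
Iteration 3:
  x1 = (-3 - (4)·0.9030 - (-4)·1.0000) / (9) = -0.2902
  x2 = (-11 - (-4)·-0.5111 - (-4)·1.0000) / (-11) = 0.8222
  x3 = (3 - (3)·-0.5111 - (-1)·0.9030) / (5) = 1.0873

(-0.2902, 0.8222, 1.0873)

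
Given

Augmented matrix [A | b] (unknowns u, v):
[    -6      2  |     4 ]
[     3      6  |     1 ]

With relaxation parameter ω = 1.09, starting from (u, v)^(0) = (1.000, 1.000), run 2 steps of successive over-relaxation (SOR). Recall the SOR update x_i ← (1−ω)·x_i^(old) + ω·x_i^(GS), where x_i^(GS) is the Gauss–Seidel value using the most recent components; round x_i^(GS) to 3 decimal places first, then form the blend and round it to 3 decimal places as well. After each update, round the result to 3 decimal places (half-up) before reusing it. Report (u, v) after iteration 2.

(-0.563, 0.458)

Iteration 1:
  u: GS value = (4 - (2)·1.000) / (-6) = -0.333;  u ← (1−ω)·1.000 + ω·-0.333 = -0.453
  v: GS value = (1 - (3)·-0.453) / (6) = 0.393;  v ← (1−ω)·1.000 + ω·0.393 = 0.338
Iteration 2:
  u: GS value = (4 - (2)·0.338) / (-6) = -0.554;  u ← (1−ω)·-0.453 + ω·-0.554 = -0.563
  v: GS value = (1 - (3)·-0.563) / (6) = 0.448;  v ← (1−ω)·0.338 + ω·0.448 = 0.458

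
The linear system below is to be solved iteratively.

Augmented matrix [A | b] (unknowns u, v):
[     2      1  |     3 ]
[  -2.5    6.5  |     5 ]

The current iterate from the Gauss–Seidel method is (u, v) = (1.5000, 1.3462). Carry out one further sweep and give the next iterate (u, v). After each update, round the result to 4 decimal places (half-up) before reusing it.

One sweep:
  u = (3 - (1)·1.3462) / (2) = 0.8269
  v = (5 - (-2.5)·0.8269) / (6.5) = 1.0873

(0.8269, 1.0873)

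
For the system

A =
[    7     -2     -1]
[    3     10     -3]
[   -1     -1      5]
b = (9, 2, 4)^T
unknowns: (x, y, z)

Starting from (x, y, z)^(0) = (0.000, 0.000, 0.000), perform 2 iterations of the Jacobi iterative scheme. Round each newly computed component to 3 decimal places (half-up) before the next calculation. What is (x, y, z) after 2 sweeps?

(1.457, 0.054, 1.097)

Iteration 1:
  x = (9 - (-2)·0.000 - (-1)·0.000) / (7) = 1.286
  y = (2 - (3)·0.000 - (-3)·0.000) / (10) = 0.200
  z = (4 - (-1)·0.000 - (-1)·0.000) / (5) = 0.800
Iteration 2:
  x = (9 - (-2)·0.200 - (-1)·0.800) / (7) = 1.457
  y = (2 - (3)·1.286 - (-3)·0.800) / (10) = 0.054
  z = (4 - (-1)·1.286 - (-1)·0.200) / (5) = 1.097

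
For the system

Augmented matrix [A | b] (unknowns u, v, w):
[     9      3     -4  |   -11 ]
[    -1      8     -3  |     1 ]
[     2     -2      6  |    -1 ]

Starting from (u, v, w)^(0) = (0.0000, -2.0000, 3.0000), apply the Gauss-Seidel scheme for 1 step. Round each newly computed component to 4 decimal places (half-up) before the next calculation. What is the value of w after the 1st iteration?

Iteration 1:
  u = (-11 - (3)·-2.0000 - (-4)·3.0000) / (9) = 0.7778
  v = (1 - (-1)·0.7778 - (-3)·3.0000) / (8) = 1.3472
  w = (-1 - (2)·0.7778 - (-2)·1.3472) / (6) = 0.0231

0.0231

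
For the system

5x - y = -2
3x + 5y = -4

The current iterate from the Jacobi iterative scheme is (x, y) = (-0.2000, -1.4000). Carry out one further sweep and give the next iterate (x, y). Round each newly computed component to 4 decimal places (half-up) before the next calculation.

One sweep:
  x = (-2 - (-1)·-1.4000) / (5) = -0.6800
  y = (-4 - (3)·-0.2000) / (5) = -0.6800

(-0.6800, -0.6800)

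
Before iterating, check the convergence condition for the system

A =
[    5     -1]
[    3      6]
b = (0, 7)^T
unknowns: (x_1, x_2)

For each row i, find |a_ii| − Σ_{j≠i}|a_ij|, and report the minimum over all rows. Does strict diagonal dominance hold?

row 1: |5| − (1) = 4
row 2: |6| − (3) = 3
minimum over rows = 3 → strictly diagonally dominant (convergence guaranteed)

3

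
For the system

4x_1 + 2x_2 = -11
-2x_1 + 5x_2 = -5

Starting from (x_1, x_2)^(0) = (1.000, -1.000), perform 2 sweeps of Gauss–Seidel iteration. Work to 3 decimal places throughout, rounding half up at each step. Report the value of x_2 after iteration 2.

Iteration 1:
  x_1 = (-11 - (2)·-1.000) / (4) = -2.250
  x_2 = (-5 - (-2)·-2.250) / (5) = -1.900
Iteration 2:
  x_1 = (-11 - (2)·-1.900) / (4) = -1.800
  x_2 = (-5 - (-2)·-1.800) / (5) = -1.720

-1.720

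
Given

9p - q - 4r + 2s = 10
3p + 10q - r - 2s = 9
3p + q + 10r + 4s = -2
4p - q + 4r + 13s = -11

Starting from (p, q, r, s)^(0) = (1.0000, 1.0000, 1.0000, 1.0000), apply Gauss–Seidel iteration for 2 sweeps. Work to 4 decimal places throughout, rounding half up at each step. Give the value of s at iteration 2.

Iteration 1:
  p = (10 - (-1)·1.0000 - (-4)·1.0000 - (2)·1.0000) / (9) = 1.4444
  q = (9 - (3)·1.4444 - (-1)·1.0000 - (-2)·1.0000) / (10) = 0.7667
  r = (-2 - (3)·1.4444 - (1)·0.7667 - (4)·1.0000) / (10) = -1.1100
  s = (-11 - (4)·1.4444 - (-1)·0.7667 - (4)·-1.1100) / (13) = -0.8901
Iteration 2:
  p = (10 - (-1)·0.7667 - (-4)·-1.1100 - (2)·-0.8901) / (9) = 0.9008
  q = (9 - (3)·0.9008 - (-1)·-1.1100 - (-2)·-0.8901) / (10) = 0.3407
  r = (-2 - (3)·0.9008 - (1)·0.3407 - (4)·-0.8901) / (10) = -0.1483
  s = (-11 - (4)·0.9008 - (-1)·0.3407 - (4)·-0.1483) / (13) = -1.0515

-1.0515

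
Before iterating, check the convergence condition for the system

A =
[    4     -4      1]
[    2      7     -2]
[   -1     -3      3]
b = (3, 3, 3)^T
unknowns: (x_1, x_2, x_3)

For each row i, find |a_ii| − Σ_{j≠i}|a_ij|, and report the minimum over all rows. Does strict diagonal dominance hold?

row 1: |4| − (4+1) = -1
row 2: |7| − (2+2) = 3
row 3: |3| − (1+3) = -1
minimum over rows = -1 → not strictly diagonally dominant

-1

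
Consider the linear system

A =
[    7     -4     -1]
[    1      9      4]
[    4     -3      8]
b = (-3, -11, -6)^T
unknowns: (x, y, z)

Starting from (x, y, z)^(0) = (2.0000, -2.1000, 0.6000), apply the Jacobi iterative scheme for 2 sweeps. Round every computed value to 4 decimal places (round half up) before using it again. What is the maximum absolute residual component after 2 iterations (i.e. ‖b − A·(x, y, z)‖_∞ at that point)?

9.0694

Iteration 1:
  x = (-3 - (-4)·-2.1000 - (-1)·0.6000) / (7) = -1.5429
  y = (-11 - (1)·2.0000 - (4)·0.6000) / (9) = -1.7111
  z = (-6 - (4)·2.0000 - (-3)·-2.1000) / (8) = -2.5375
Iteration 2:
  x = (-3 - (-4)·-1.7111 - (-1)·-2.5375) / (7) = -1.7688
  y = (-11 - (1)·-1.5429 - (4)·-2.5375) / (9) = 0.0770
  z = (-6 - (4)·-1.5429 - (-3)·-1.7111) / (8) = -0.6202
Residual b − A·x = (9.0694, -7.4434, 6.2678); ∞-norm = 9.0694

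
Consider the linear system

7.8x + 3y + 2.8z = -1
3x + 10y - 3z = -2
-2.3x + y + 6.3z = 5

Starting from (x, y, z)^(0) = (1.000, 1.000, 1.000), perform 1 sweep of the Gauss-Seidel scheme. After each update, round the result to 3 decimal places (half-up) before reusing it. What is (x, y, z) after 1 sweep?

Iteration 1:
  x = (-1 - (3)·1.000 - (2.8)·1.000) / (7.8) = -0.872
  y = (-2 - (3)·-0.872 - (-3)·1.000) / (10) = 0.362
  z = (5 - (-2.3)·-0.872 - (1)·0.362) / (6.3) = 0.418

(-0.872, 0.362, 0.418)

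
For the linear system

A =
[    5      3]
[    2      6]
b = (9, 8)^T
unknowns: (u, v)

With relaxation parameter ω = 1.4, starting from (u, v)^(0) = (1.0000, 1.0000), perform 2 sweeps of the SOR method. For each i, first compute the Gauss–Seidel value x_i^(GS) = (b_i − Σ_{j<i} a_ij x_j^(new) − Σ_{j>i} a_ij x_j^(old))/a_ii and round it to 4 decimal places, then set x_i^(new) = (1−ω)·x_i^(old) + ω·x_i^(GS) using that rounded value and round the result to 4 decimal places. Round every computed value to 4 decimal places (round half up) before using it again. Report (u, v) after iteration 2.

Iteration 1:
  u: GS value = (9 - (3)·1.0000) / (5) = 1.2000;  u ← (1−ω)·1.0000 + ω·1.2000 = 1.2800
  v: GS value = (8 - (2)·1.2800) / (6) = 0.9067;  v ← (1−ω)·1.0000 + ω·0.9067 = 0.8694
Iteration 2:
  u: GS value = (9 - (3)·0.8694) / (5) = 1.2784;  u ← (1−ω)·1.2800 + ω·1.2784 = 1.2778
  v: GS value = (8 - (2)·1.2778) / (6) = 0.9074;  v ← (1−ω)·0.8694 + ω·0.9074 = 0.9226

(1.2778, 0.9226)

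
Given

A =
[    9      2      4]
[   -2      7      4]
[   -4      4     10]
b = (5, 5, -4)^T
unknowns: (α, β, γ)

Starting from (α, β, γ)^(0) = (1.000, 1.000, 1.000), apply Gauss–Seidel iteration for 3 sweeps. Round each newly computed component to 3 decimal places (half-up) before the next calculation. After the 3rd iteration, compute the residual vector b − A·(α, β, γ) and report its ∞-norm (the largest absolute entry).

Iteration 1:
  α = (5 - (2)·1.000 - (4)·1.000) / (9) = -0.111
  β = (5 - (-2)·-0.111 - (4)·1.000) / (7) = 0.111
  γ = (-4 - (-4)·-0.111 - (4)·0.111) / (10) = -0.489
Iteration 2:
  α = (5 - (2)·0.111 - (4)·-0.489) / (9) = 0.748
  β = (5 - (-2)·0.748 - (4)·-0.489) / (7) = 1.207
  γ = (-4 - (-4)·0.748 - (4)·1.207) / (10) = -0.584
Iteration 3:
  α = (5 - (2)·1.207 - (4)·-0.584) / (9) = 0.547
  β = (5 - (-2)·0.547 - (4)·-0.584) / (7) = 1.204
  γ = (-4 - (-4)·0.547 - (4)·1.204) / (10) = -0.663
Residual b − A·x = (0.321, 0.318, 0.002); ∞-norm = 0.321

0.321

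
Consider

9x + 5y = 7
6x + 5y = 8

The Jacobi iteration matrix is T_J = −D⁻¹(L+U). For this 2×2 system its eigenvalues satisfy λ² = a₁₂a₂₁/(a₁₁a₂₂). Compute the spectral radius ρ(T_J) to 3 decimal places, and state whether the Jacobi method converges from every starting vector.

a₁₂a₂₁/(a₁₁a₂₂) = (5)·(6) / ((9)·(5)) = 0.666667
ρ = √|0.666667| = √0.666667 = 0.816
ρ < 1, so Jacobi converges

0.816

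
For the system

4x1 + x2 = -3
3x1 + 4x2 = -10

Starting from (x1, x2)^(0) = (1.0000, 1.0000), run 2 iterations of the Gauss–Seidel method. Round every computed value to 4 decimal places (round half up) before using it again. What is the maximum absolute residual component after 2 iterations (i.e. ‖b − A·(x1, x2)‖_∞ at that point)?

Iteration 1:
  x1 = (-3 - (1)·1.0000) / (4) = -1.0000
  x2 = (-10 - (3)·-1.0000) / (4) = -1.7500
Iteration 2:
  x1 = (-3 - (1)·-1.7500) / (4) = -0.3125
  x2 = (-10 - (3)·-0.3125) / (4) = -2.2656
Residual b − A·x = (0.5156, -0.0001); ∞-norm = 0.5156

0.5156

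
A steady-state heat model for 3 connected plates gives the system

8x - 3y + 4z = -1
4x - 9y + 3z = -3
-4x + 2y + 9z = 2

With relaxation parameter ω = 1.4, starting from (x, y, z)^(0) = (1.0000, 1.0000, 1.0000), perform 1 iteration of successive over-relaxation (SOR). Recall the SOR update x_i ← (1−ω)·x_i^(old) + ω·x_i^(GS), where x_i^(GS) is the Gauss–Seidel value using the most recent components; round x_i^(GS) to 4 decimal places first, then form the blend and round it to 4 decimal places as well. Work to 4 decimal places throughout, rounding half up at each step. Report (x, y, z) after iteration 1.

Iteration 1:
  x: GS value = (-1 - (-3)·1.0000 - (4)·1.0000) / (8) = -0.2500;  x ← (1−ω)·1.0000 + ω·-0.2500 = -0.7500
  y: GS value = (-3 - (4)·-0.7500 - (3)·1.0000) / (-9) = 0.3333;  y ← (1−ω)·1.0000 + ω·0.3333 = 0.0666
  z: GS value = (2 - (-4)·-0.7500 - (2)·0.0666) / (9) = -0.1259;  z ← (1−ω)·1.0000 + ω·-0.1259 = -0.5763

(-0.7500, 0.0666, -0.5763)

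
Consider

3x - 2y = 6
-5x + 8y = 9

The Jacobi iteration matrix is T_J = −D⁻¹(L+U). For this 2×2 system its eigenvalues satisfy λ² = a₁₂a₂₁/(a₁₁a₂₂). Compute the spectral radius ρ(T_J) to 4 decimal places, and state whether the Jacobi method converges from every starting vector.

a₁₂a₂₁/(a₁₁a₂₂) = (-2)·(-5) / ((3)·(8)) = 0.416667
ρ = √|0.416667| = √0.416667 = 0.6455
ρ < 1, so Jacobi converges

0.6455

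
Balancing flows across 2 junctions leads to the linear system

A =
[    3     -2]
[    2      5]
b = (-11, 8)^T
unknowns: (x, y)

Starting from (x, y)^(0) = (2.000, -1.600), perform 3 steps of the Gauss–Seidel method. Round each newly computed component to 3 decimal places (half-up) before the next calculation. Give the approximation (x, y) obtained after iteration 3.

Iteration 1:
  x = (-11 - (-2)·-1.600) / (3) = -4.733
  y = (8 - (2)·-4.733) / (5) = 3.493
Iteration 2:
  x = (-11 - (-2)·3.493) / (3) = -1.338
  y = (8 - (2)·-1.338) / (5) = 2.135
Iteration 3:
  x = (-11 - (-2)·2.135) / (3) = -2.243
  y = (8 - (2)·-2.243) / (5) = 2.497

(-2.243, 2.497)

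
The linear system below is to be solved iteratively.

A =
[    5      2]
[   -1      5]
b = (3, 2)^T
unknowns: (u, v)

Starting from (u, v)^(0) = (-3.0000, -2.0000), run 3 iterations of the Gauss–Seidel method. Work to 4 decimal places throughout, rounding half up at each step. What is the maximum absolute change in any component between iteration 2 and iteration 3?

0.0858

Iteration 1:
  u = (3 - (2)·-2.0000) / (5) = 1.4000
  v = (2 - (-1)·1.4000) / (5) = 0.6800
Iteration 2:
  u = (3 - (2)·0.6800) / (5) = 0.3280
  v = (2 - (-1)·0.3280) / (5) = 0.4656
Iteration 3:
  u = (3 - (2)·0.4656) / (5) = 0.4138
  v = (2 - (-1)·0.4138) / (5) = 0.4828
Change: (0.0858, 0.0172) → max |·| = 0.0858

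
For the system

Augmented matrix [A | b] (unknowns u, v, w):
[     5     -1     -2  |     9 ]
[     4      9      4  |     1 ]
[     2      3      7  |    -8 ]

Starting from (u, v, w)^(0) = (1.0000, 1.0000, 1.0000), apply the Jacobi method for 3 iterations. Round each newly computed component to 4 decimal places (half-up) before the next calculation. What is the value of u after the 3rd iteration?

Iteration 1:
  u = (9 - (-1)·1.0000 - (-2)·1.0000) / (5) = 2.4000
  v = (1 - (4)·1.0000 - (4)·1.0000) / (9) = -0.7778
  w = (-8 - (2)·1.0000 - (3)·1.0000) / (7) = -1.8571
Iteration 2:
  u = (9 - (-1)·-0.7778 - (-2)·-1.8571) / (5) = 0.9016
  v = (1 - (4)·2.4000 - (4)·-1.8571) / (9) = -0.1302
  w = (-8 - (2)·2.4000 - (3)·-0.7778) / (7) = -1.4952
Iteration 3:
  u = (9 - (-1)·-0.1302 - (-2)·-1.4952) / (5) = 1.1759
  v = (1 - (4)·0.9016 - (4)·-1.4952) / (9) = 0.3749
  w = (-8 - (2)·0.9016 - (3)·-0.1302) / (7) = -1.3447

1.1759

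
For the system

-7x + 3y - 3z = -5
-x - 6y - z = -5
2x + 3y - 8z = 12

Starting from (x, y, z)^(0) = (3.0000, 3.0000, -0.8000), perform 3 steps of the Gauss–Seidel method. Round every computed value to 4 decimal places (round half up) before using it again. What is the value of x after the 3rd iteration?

1.4202

Iteration 1:
  x = (-5 - (3)·3.0000 - (-3)·-0.8000) / (-7) = 2.3429
  y = (-5 - (-1)·2.3429 - (-1)·-0.8000) / (-6) = 0.5762
  z = (12 - (2)·2.3429 - (3)·0.5762) / (-8) = -0.6982
Iteration 2:
  x = (-5 - (3)·0.5762 - (-3)·-0.6982) / (-7) = 1.2605
  y = (-5 - (-1)·1.2605 - (-1)·-0.6982) / (-6) = 0.7396
  z = (12 - (2)·1.2605 - (3)·0.7396) / (-8) = -0.9075
Iteration 3:
  x = (-5 - (3)·0.7396 - (-3)·-0.9075) / (-7) = 1.4202
  y = (-5 - (-1)·1.4202 - (-1)·-0.9075) / (-6) = 0.7479
  z = (12 - (2)·1.4202 - (3)·0.7479) / (-8) = -0.8645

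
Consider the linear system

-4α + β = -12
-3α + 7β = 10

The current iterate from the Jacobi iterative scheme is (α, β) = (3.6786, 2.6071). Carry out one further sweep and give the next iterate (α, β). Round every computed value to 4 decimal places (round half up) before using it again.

(3.6518, 3.0051)

One sweep:
  α = (-12 - (1)·2.6071) / (-4) = 3.6518
  β = (10 - (-3)·3.6786) / (7) = 3.0051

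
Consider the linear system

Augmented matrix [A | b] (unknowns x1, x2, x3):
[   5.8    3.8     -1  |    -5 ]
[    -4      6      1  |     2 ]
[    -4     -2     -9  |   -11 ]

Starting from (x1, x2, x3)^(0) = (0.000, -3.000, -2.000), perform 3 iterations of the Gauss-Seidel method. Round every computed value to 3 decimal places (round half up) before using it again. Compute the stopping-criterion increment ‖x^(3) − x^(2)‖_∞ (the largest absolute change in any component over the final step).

1.533

Iteration 1:
  x1 = (-5 - (3.8)·-3.000 - (-1)·-2.000) / (5.8) = 0.759
  x2 = (2 - (-4)·0.759 - (1)·-2.000) / (6) = 1.173
  x3 = (-11 - (-4)·0.759 - (-2)·1.173) / (-9) = 0.624
Iteration 2:
  x1 = (-5 - (3.8)·1.173 - (-1)·0.624) / (5.8) = -1.523
  x2 = (2 - (-4)·-1.523 - (1)·0.624) / (6) = -0.786
  x3 = (-11 - (-4)·-1.523 - (-2)·-0.786) / (-9) = 2.074
Iteration 3:
  x1 = (-5 - (3.8)·-0.786 - (-1)·2.074) / (5.8) = 0.010
  x2 = (2 - (-4)·0.010 - (1)·2.074) / (6) = -0.006
  x3 = (-11 - (-4)·0.010 - (-2)·-0.006) / (-9) = 1.219
Change: (1.533, 0.780, -0.855) → max |·| = 1.533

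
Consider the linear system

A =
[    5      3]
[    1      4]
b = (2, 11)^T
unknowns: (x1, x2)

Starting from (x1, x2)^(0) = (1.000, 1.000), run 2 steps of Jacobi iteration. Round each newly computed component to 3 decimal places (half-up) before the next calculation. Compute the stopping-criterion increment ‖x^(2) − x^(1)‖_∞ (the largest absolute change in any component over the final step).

0.900

Iteration 1:
  x1 = (2 - (3)·1.000) / (5) = -0.200
  x2 = (11 - (1)·1.000) / (4) = 2.500
Iteration 2:
  x1 = (2 - (3)·2.500) / (5) = -1.100
  x2 = (11 - (1)·-0.200) / (4) = 2.800
Change: (-0.900, 0.300) → max |·| = 0.900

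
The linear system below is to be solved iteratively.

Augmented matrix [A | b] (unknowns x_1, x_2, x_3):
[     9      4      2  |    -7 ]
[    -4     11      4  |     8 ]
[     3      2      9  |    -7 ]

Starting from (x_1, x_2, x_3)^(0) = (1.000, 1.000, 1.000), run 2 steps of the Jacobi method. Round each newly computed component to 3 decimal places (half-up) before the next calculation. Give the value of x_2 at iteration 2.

0.687

Iteration 1:
  x_1 = (-7 - (4)·1.000 - (2)·1.000) / (9) = -1.444
  x_2 = (8 - (-4)·1.000 - (4)·1.000) / (11) = 0.727
  x_3 = (-7 - (3)·1.000 - (2)·1.000) / (9) = -1.333
Iteration 2:
  x_1 = (-7 - (4)·0.727 - (2)·-1.333) / (9) = -0.805
  x_2 = (8 - (-4)·-1.444 - (4)·-1.333) / (11) = 0.687
  x_3 = (-7 - (3)·-1.444 - (2)·0.727) / (9) = -0.458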